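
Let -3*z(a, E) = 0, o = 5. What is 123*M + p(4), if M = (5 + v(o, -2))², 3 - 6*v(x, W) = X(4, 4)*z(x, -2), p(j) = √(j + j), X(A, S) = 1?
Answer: 14883/4 + 2*√2 ≈ 3723.6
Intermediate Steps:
z(a, E) = 0 (z(a, E) = -⅓*0 = 0)
p(j) = √2*√j (p(j) = √(2*j) = √2*√j)
v(x, W) = ½ (v(x, W) = ½ - 0/6 = ½ - ⅙*0 = ½ + 0 = ½)
M = 121/4 (M = (5 + ½)² = (11/2)² = 121/4 ≈ 30.250)
123*M + p(4) = 123*(121/4) + √2*√4 = 14883/4 + √2*2 = 14883/4 + 2*√2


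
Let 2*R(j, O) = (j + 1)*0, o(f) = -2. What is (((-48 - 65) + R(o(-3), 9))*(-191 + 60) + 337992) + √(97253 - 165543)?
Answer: 352795 + I*√68290 ≈ 3.528e+5 + 261.32*I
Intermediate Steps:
R(j, O) = 0 (R(j, O) = ((j + 1)*0)/2 = ((1 + j)*0)/2 = (½)*0 = 0)
(((-48 - 65) + R(o(-3), 9))*(-191 + 60) + 337992) + √(97253 - 165543) = (((-48 - 65) + 0)*(-191 + 60) + 337992) + √(97253 - 165543) = ((-113 + 0)*(-131) + 337992) + √(-68290) = (-113*(-131) + 337992) + I*√68290 = (14803 + 337992) + I*√68290 = 352795 + I*√68290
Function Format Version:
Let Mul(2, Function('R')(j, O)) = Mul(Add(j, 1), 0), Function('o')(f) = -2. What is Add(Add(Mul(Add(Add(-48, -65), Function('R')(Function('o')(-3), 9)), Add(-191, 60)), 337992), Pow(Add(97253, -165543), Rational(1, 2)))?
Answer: Add(352795, Mul(I, Pow(68290, Rational(1, 2)))) ≈ Add(3.5280e+5, Mul(261.32, I))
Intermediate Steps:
Function('R')(j, O) = 0 (Function('R')(j, O) = Mul(Rational(1, 2), Mul(Add(j, 1), 0)) = Mul(Rational(1, 2), Mul(Add(1, j), 0)) = Mul(Rational(1, 2), 0) = 0)
Add(Add(Mul(Add(Add(-48, -65), Function('R')(Function('o')(-3), 9)), Add(-191, 60)), 337992), Pow(Add(97253, -165543), Rational(1, 2))) = Add(Add(Mul(Add(Add(-48, -65), 0), Add(-191, 60)), 337992), Pow(Add(97253, -165543), Rational(1, 2))) = Add(Add(Mul(Add(-113, 0), -131), 337992), Pow(-68290, Rational(1, 2))) = Add(Add(Mul(-113, -131), 337992), Mul(I, Pow(68290, Rational(1, 2)))) = Add(Add(14803, 337992), Mul(I, Pow(68290, Rational(1, 2)))) = Add(352795, Mul(I, Pow(68290, Rational(1, 2))))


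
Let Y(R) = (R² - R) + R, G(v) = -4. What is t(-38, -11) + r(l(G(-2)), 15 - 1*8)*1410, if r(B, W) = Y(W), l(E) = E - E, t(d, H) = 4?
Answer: 69094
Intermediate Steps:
Y(R) = R²
l(E) = 0
r(B, W) = W²
t(-38, -11) + r(l(G(-2)), 15 - 1*8)*1410 = 4 + (15 - 1*8)²*1410 = 4 + (15 - 8)²*1410 = 4 + 7²*1410 = 4 + 49*1410 = 4 + 69090 = 69094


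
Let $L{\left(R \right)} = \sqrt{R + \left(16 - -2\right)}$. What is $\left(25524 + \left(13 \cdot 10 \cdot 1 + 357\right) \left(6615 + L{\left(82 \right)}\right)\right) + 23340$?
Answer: $3275239$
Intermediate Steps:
$L{\left(R \right)} = \sqrt{18 + R}$ ($L{\left(R \right)} = \sqrt{R + \left(16 + 2\right)} = \sqrt{R + 18} = \sqrt{18 + R}$)
$\left(25524 + \left(13 \cdot 10 \cdot 1 + 357\right) \left(6615 + L{\left(82 \right)}\right)\right) + 23340 = \left(25524 + \left(13 \cdot 10 \cdot 1 + 357\right) \left(6615 + \sqrt{18 + 82}\right)\right) + 23340 = \left(25524 + \left(130 \cdot 1 + 357\right) \left(6615 + \sqrt{100}\right)\right) + 23340 = \left(25524 + \left(130 + 357\right) \left(6615 + 10\right)\right) + 23340 = \left(25524 + 487 \cdot 6625\right) + 23340 = \left(25524 + 3226375\right) + 23340 = 3251899 + 23340 = 3275239$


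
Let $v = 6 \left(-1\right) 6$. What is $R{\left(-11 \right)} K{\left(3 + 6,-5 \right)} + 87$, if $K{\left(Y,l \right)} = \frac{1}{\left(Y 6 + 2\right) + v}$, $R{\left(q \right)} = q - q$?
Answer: $87$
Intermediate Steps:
$v = -36$ ($v = \left(-6\right) 6 = -36$)
$R{\left(q \right)} = 0$
$K{\left(Y,l \right)} = \frac{1}{-34 + 6 Y}$ ($K{\left(Y,l \right)} = \frac{1}{\left(Y 6 + 2\right) - 36} = \frac{1}{\left(6 Y + 2\right) - 36} = \frac{1}{\left(2 + 6 Y\right) - 36} = \frac{1}{-34 + 6 Y}$)
$R{\left(-11 \right)} K{\left(3 + 6,-5 \right)} + 87 = 0 \frac{1}{2 \left(-17 + 3 \left(3 + 6\right)\right)} + 87 = 0 \frac{1}{2 \left(-17 + 3 \cdot 9\right)} + 87 = 0 \frac{1}{2 \left(-17 + 27\right)} + 87 = 0 \frac{1}{2 \cdot 10} + 87 = 0 \cdot \frac{1}{2} \cdot \frac{1}{10} + 87 = 0 \cdot \frac{1}{20} + 87 = 0 + 87 = 87$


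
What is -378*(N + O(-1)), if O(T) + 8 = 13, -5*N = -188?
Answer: -80514/5 ≈ -16103.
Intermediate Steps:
N = 188/5 (N = -⅕*(-188) = 188/5 ≈ 37.600)
O(T) = 5 (O(T) = -8 + 13 = 5)
-378*(N + O(-1)) = -378*(188/5 + 5) = -378*213/5 = -80514/5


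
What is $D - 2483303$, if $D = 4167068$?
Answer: $1683765$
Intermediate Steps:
$D - 2483303 = 4167068 - 2483303 = 1683765$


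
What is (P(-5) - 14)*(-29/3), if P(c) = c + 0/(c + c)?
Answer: 551/3 ≈ 183.67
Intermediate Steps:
P(c) = c (P(c) = c + 0/(2*c) = c + (1/(2*c))*0 = c + 0 = c)
(P(-5) - 14)*(-29/3) = (-5 - 14)*(-29/3) = -(-551)/3 = -19*(-29/3) = 551/3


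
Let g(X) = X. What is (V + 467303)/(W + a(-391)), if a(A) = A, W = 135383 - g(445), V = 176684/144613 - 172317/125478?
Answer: 2826520223156291/813818742377886 ≈ 3.4732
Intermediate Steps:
V = -916441123/6048583338 (V = 176684*(1/144613) - 172317*1/125478 = 176684/144613 - 57439/41826 = -916441123/6048583338 ≈ -0.15151)
W = 134938 (W = 135383 - 1*445 = 135383 - 445 = 134938)
(V + 467303)/(W + a(-391)) = (-916441123/6048583338 + 467303)/(134938 - 391) = (2826520223156291/6048583338)/134547 = (2826520223156291/6048583338)*(1/134547) = 2826520223156291/813818742377886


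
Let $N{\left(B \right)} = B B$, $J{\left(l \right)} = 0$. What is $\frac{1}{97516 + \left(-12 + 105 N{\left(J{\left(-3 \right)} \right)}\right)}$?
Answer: $\frac{1}{97504} \approx 1.0256 \cdot 10^{-5}$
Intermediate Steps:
$N{\left(B \right)} = B^{2}$
$\frac{1}{97516 + \left(-12 + 105 N{\left(J{\left(-3 \right)} \right)}\right)} = \frac{1}{97516 - \left(12 - 105 \cdot 0^{2}\right)} = \frac{1}{97516 + \left(-12 + 105 \cdot 0\right)} = \frac{1}{97516 + \left(-12 + 0\right)} = \frac{1}{97516 - 12} = \frac{1}{97504}$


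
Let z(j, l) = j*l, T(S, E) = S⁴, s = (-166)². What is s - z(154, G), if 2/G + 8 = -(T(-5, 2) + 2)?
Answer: 17498368/635 ≈ 27557.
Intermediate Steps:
s = 27556
G = -2/635 (G = 2/(-8 - ((-5)⁴ + 2)) = 2/(-8 - (625 + 2)) = 2/(-8 - 1*627) = 2/(-8 - 627) = 2/(-635) = 2*(-1/635) = -2/635 ≈ -0.0031496)
s - z(154, G) = 27556 - 154*(-2)/635 = 27556 - 1*(-308/635) = 27556 + 308/635 = 17498368/635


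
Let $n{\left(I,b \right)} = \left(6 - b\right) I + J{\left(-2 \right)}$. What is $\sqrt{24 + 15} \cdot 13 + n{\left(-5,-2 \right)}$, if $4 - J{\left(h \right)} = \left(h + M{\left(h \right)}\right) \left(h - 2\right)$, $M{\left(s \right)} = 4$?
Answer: $-28 + 13 \sqrt{39} \approx 53.185$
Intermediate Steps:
$J{\left(h \right)} = 4 - \left(-2 + h\right) \left(4 + h\right)$ ($J{\left(h \right)} = 4 - \left(h + 4\right) \left(h - 2\right) = 4 - \left(4 + h\right) \left(-2 + h\right) = 4 - \left(-2 + h\right) \left(4 + h\right)$)
$n{\left(I,b \right)} = 12 + I \left(6 - b\right)$ ($n{\left(I,b \right)} = \left(6 - b\right) I - -12 = I \left(6 - b\right) + \left(12 - 4 + 4\right) = I \left(6 - b\right) + 12 = 12 + I \left(6 - b\right)$)
$\sqrt{24 + 15} \cdot 13 + n{\left(-5,-2 \right)} = \sqrt{24 + 15} \cdot 13 + \left(12 + 6 \left(-5\right) - \left(-5\right) \left(-2\right)\right) = \sqrt{39} \cdot 13 - 28 = 13 \sqrt{39} - 28 = -28 + 13 \sqrt{39}$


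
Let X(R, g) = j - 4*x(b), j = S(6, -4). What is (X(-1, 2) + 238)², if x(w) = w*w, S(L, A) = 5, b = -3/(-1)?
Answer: 42849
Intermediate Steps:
b = 3 (b = -3*(-1) = 3)
j = 5
x(w) = w²
X(R, g) = -31 (X(R, g) = 5 - 4*3² = 5 - 4*9 = 5 - 36 = -31)
(X(-1, 2) + 238)² = (-31 + 238)² = 207² = 42849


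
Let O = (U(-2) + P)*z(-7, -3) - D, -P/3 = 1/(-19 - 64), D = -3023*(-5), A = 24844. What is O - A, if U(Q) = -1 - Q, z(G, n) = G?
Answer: -3317199/83 ≈ -39966.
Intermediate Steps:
D = 15115
P = 3/83 (P = -3/(-19 - 64) = -3/(-83) = -3*(-1/83) = 3/83 ≈ 0.036145)
O = -1255147/83 (O = ((-1 - 1*(-2)) + 3/83)*(-7) - 1*15115 = ((-1 + 2) + 3/83)*(-7) - 15115 = (1 + 3/83)*(-7) - 15115 = (86/83)*(-7) - 15115 = -602/83 - 15115 = -1255147/83 ≈ -15122.)
O - A = -1255147/83 - 1*24844 = -1255147/83 - 24844 = -3317199/83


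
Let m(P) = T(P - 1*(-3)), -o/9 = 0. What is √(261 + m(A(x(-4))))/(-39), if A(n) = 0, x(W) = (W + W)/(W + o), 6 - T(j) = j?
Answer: -2*√66/39 ≈ -0.41662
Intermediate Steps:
o = 0 (o = -9*0 = 0)
T(j) = 6 - j
x(W) = 2 (x(W) = (W + W)/(W + 0) = (2*W)/W = 2)
m(P) = 3 - P (m(P) = 6 - (P - 1*(-3)) = 6 - (P + 3) = 6 - (3 + P) = 6 + (-3 - P) = 3 - P)
√(261 + m(A(x(-4))))/(-39) = √(261 + (3 - 1*0))/(-39) = √(261 + (3 + 0))*(-1/39) = √(261 + 3)*(-1/39) = √264*(-1/39) = (2*√66)*(-1/39) = -2*√66/39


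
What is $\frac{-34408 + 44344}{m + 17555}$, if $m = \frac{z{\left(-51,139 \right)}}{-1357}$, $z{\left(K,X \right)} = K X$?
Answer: $\frac{1685394}{2978653} \approx 0.56582$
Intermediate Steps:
$m = \frac{7089}{1357}$ ($m = \frac{\left(-51\right) 139}{-1357} = \left(-7089\right) \left(- \frac{1}{1357}\right) = \frac{7089}{1357} \approx 5.224$)
$\frac{-34408 + 44344}{m + 17555} = \frac{-34408 + 44344}{\frac{7089}{1357} + 17555} = \frac{9936}{\frac{23829224}{1357}} = 9936 \cdot \frac{1357}{23829224} = \frac{1685394}{2978653}$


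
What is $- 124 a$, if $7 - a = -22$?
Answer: $-3596$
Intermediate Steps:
$a = 29$ ($a = 7 - -22 = 7 + 22 = 29$)
$- 124 a = \left(-124\right) 29 = -3596$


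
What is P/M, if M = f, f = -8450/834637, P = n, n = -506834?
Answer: 211511204629/4225 ≈ 5.0062e+7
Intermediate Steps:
P = -506834
f = -8450/834637 (f = -8450*1/834637 = -8450/834637 ≈ -0.010124)
M = -8450/834637 ≈ -0.010124
P/M = -506834/(-8450/834637) = -506834*(-834637/8450) = 211511204629/4225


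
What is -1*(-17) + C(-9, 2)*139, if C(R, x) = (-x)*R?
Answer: 2519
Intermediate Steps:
C(R, x) = -R*x
-1*(-17) + C(-9, 2)*139 = -1*(-17) - 1*(-9)*2*139 = 17 + 18*139 = 17 + 2502 = 2519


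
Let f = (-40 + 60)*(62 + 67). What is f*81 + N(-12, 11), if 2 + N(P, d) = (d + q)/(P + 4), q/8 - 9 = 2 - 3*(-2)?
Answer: 1671677/8 ≈ 2.0896e+5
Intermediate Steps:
f = 2580 (f = 20*129 = 2580)
q = 136 (q = 72 + 8*(2 - 3*(-2)) = 72 + 8*(2 + 6) = 72 + 8*8 = 72 + 64 = 136)
N(P, d) = -2 + (136 + d)/(4 + P) (N(P, d) = -2 + (d + 136)/(P + 4) = -2 + (136 + d)/(4 + P))
f*81 + N(-12, 11) = 2580*81 + (128 + 11 - 2*(-12))/(4 - 12) = 208980 + (128 + 11 + 24)/(-8) = 208980 - ⅛*163 = 208980 - 163/8 = 1671677/8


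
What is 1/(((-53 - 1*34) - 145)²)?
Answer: 1/53824 ≈ 1.8579e-5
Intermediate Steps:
1/(((-53 - 1*34) - 145)²) = 1/(((-53 - 34) - 145)²) = 1/((-87 - 145)²) = 1/((-232)²) = 1/53824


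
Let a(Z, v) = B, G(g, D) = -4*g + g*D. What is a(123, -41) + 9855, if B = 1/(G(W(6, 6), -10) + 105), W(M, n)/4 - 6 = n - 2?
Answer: 4484024/455 ≈ 9855.0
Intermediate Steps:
W(M, n) = 16 + 4*n (W(M, n) = 24 + 4*(n - 2) = 24 + 4*(-2 + n) = 24 + (-8 + 4*n) = 16 + 4*n)
G(g, D) = -4*g + D*g
B = -1/455 (B = 1/((16 + 4*6)*(-4 - 10) + 105) = 1/((16 + 24)*(-14) + 105) = 1/(40*(-14) + 105) = 1/(-560 + 105) = 1/(-455) = -1/455 ≈ -0.0021978)
a(Z, v) = -1/455
a(123, -41) + 9855 = -1/455 + 9855 = 4484024/455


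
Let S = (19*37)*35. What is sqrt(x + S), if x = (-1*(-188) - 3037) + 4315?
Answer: 29*sqrt(31) ≈ 161.47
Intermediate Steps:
x = 1466 (x = (188 - 3037) + 4315 = -2849 + 4315 = 1466)
S = 24605 (S = 703*35 = 24605)
sqrt(x + S) = sqrt(1466 + 24605) = sqrt(26071) = 29*sqrt(31)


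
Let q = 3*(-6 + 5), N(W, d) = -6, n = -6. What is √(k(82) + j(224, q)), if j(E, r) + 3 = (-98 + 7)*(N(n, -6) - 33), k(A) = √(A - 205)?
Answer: √(3546 + I*√123) ≈ 59.548 + 0.09312*I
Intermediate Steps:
k(A) = √(-205 + A)
q = -3 (q = 3*(-1) = -3)
j(E, r) = 3546 (j(E, r) = -3 + (-98 + 7)*(-6 - 33) = -3 - 91*(-39) = -3 + 3549 = 3546)
√(k(82) + j(224, q)) = √(√(-205 + 82) + 3546) = √(√(-123) + 3546) = √(I*√123 + 3546) = √(3546 + I*√123)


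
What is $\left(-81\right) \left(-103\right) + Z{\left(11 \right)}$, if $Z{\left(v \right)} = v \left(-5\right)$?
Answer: $8288$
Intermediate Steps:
$Z{\left(v \right)} = - 5 v$
$\left(-81\right) \left(-103\right) + Z{\left(11 \right)} = \left(-81\right) \left(-103\right) - 55 = 8343 - 55 = 8288$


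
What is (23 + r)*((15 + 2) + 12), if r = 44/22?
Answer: 725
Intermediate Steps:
r = 2 (r = 44*(1/22) = 2)
(23 + r)*((15 + 2) + 12) = (23 + 2)*((15 + 2) + 12) = 25*(17 + 12) = 25*29 = 725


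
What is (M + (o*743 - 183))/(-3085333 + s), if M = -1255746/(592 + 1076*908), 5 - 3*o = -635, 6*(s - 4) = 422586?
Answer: -4939658323/94064817600 ≈ -0.052513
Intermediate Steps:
s = 70435 (s = 4 + (⅙)*422586 = 4 + 70431 = 70435)
o = 640/3 (o = 5/3 - ⅓*(-635) = 5/3 + 635/3 = 640/3 ≈ 213.33)
M = -13359/10400 (M = -1255746/(592 + 977008) = -1255746/977600 = -1255746*1/977600 = -13359/10400 ≈ -1.2845)
(M + (o*743 - 183))/(-3085333 + s) = (-13359/10400 + ((640/3)*743 - 183))/(-3085333 + 70435) = (-13359/10400 + (475520/3 - 183))/(-3014898) = (-13359/10400 + 474971/3)*(-1/3014898) = (4939658323/31200)*(-1/3014898) = -4939658323/94064817600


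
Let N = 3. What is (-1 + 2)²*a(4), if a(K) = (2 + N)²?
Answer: 25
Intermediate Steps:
a(K) = 25 (a(K) = (2 + 3)² = 5² = 25)
(-1 + 2)²*a(4) = (-1 + 2)²*25 = 1²*25 = 1*25 = 25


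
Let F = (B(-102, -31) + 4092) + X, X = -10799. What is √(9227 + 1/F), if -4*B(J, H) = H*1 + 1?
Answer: √1656552818829/13399 ≈ 96.057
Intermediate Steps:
B(J, H) = -¼ - H/4 (B(J, H) = -(H*1 + 1)/4 = -(H + 1)/4 = -(1 + H)/4 = -¼ - H/4)
F = -13399/2 (F = ((-¼ - ¼*(-31)) + 4092) - 10799 = ((-¼ + 31/4) + 4092) - 10799 = (15/2 + 4092) - 10799 = 8199/2 - 10799 = -13399/2 ≈ -6699.5)
√(9227 + 1/F) = √(9227 + 1/(-13399/2)) = √(9227 - 2/13399) = √(123632571/13399) = √1656552818829/13399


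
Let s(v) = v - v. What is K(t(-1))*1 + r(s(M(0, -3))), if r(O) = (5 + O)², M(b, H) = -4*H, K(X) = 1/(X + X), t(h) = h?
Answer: 49/2 ≈ 24.500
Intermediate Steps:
K(X) = 1/(2*X)
s(v) = 0
K(t(-1))*1 + r(s(M(0, -3))) = ((½)/(-1))*1 + (5 + 0)² = ((½)*(-1))*1 + 5² = -½*1 + 25 = -½ + 25 = 49/2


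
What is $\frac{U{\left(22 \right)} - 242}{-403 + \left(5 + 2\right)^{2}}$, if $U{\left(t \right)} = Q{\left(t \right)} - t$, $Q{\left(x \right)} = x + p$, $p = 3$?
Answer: $\frac{239}{354} \approx 0.67514$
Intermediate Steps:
$Q{\left(x \right)} = 3 + x$ ($Q{\left(x \right)} = x + 3 = 3 + x$)
$U{\left(t \right)} = 3$ ($U{\left(t \right)} = \left(3 + t\right) - t = 3$)
$\frac{U{\left(22 \right)} - 242}{-403 + \left(5 + 2\right)^{2}} = \frac{3 - 242}{-403 + \left(5 + 2\right)^{2}} = - \frac{239}{-403 + 7^{2}} = - \frac{239}{-403 + 49} = - \frac{239}{-354} = \left(-239\right) \left(- \frac{1}{354}\right) = \frac{239}{354}$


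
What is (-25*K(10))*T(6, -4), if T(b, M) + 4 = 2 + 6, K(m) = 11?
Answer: -1100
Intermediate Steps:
T(b, M) = 4 (T(b, M) = -4 + (2 + 6) = -4 + 8 = 4)
(-25*K(10))*T(6, -4) = -25*11*4 = -275*4 = -1100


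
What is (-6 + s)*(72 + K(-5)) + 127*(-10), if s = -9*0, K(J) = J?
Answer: -1672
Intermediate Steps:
s = 0
(-6 + s)*(72 + K(-5)) + 127*(-10) = (-6 + 0)*(72 - 5) + 127*(-10) = -6*67 - 1270 = -402 - 1270 = -1672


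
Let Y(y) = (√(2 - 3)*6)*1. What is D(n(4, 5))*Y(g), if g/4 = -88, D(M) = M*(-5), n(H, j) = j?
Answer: -150*I ≈ -150.0*I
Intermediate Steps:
D(M) = -5*M
g = -352 (g = 4*(-88) = -352)
Y(y) = 6*I (Y(y) = (√(-1)*6)*1 = (I*6)*1 = (6*I)*1 = 6*I)
D(n(4, 5))*Y(g) = (-5*5)*(6*I) = -150*I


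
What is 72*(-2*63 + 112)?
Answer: -1008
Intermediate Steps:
72*(-2*63 + 112) = 72*(-126 + 112) = 72*(-14) = -1008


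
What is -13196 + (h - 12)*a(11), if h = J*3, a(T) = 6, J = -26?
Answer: -13736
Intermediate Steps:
h = -78 (h = -26*3 = -78)
-13196 + (h - 12)*a(11) = -13196 + (-78 - 12)*6 = -13196 - 90*6 = -13196 - 540 = -13736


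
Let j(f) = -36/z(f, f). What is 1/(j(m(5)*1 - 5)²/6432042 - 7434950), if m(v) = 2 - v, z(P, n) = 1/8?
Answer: -1072007/7970318430826 ≈ -1.3450e-7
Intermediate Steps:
z(P, n) = ⅛
j(f) = -288 (j(f) = -36/⅛ = -36*8 = -288)
1/(j(m(5)*1 - 5)²/6432042 - 7434950) = 1/((-288)²/6432042 - 7434950) = 1/(82944*(1/6432042) - 7434950) = 1/(13824/1072007 - 7434950) = 1/(-7970318430826/1072007) = -1072007/7970318430826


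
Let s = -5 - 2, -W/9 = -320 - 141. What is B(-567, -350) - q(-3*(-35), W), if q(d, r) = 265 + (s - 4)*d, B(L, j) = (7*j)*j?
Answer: 858390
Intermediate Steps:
B(L, j) = 7*j²
W = 4149 (W = -9*(-320 - 141) = -9*(-461) = 4149)
s = -7
q(d, r) = 265 - 11*d (q(d, r) = 265 + (-7 - 4)*d = 265 - 11*d)
B(-567, -350) - q(-3*(-35), W) = 7*(-350)² - (265 - (-33)*(-35)) = 7*122500 - (265 - 11*105) = 857500 - (265 - 1155) = 857500 - 1*(-890) = 857500 + 890 = 858390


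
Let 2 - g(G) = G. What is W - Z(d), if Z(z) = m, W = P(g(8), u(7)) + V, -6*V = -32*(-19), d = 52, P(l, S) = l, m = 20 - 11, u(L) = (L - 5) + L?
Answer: -349/3 ≈ -116.33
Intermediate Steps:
u(L) = -5 + 2*L (u(L) = (-5 + L) + L = -5 + 2*L)
m = 9
g(G) = 2 - G
V = -304/3 (V = -(-16)*(-19)/3 = -1/6*608 = -304/3 ≈ -101.33)
W = -322/3 (W = (2 - 1*8) - 304/3 = (2 - 8) - 304/3 = -6 - 304/3 = -322/3 ≈ -107.33)
Z(z) = 9
W - Z(d) = -322/3 - 1*9 = -322/3 - 9 = -349/3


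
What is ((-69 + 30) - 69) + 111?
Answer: 3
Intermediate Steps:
((-69 + 30) - 69) + 111 = (-39 - 69) + 111 = -108 + 111 = 3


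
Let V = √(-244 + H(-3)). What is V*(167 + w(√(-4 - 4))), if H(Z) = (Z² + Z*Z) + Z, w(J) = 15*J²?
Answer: 47*I*√229 ≈ 711.24*I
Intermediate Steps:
H(Z) = Z + 2*Z² (H(Z) = (Z² + Z²) + Z = 2*Z² + Z = Z + 2*Z²)
V = I*√229 (V = √(-244 - 3*(1 + 2*(-3))) = √(-244 - 3*(1 - 6)) = √(-244 - 3*(-5)) = √(-244 + 15) = √(-229) = I*√229 ≈ 15.133*I)
V*(167 + w(√(-4 - 4))) = (I*√229)*(167 + 15*(√(-4 - 4))²) = (I*√229)*(167 + 15*(√(-8))²) = (I*√229)*(167 + 15*(2*I*√2)²) = (I*√229)*(167 + 15*(-8)) = (I*√229)*(167 - 120) = (I*√229)*47 = 47*I*√229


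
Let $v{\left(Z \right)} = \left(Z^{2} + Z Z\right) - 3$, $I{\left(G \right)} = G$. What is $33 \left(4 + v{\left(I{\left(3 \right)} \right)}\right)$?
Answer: $627$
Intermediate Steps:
$v{\left(Z \right)} = -3 + 2 Z^{2}$ ($v{\left(Z \right)} = \left(Z^{2} + Z^{2}\right) - 3 = 2 Z^{2} - 3 = -3 + 2 Z^{2}$)
$33 \left(4 + v{\left(I{\left(3 \right)} \right)}\right) = 33 \left(4 - \left(3 - 2 \cdot 3^{2}\right)\right) = 33 \left(4 + \left(-3 + 2 \cdot 9\right)\right) = 33 \left(4 + \left(-3 + 18\right)\right) = 33 \left(4 + 15\right) = 33 \cdot 19 = 627$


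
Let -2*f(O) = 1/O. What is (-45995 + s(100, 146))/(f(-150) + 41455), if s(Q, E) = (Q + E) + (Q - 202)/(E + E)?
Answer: -1001910750/907864573 ≈ -1.1036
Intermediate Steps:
f(O) = -1/(2*O)
s(Q, E) = E + Q + (-202 + Q)/(2*E) (s(Q, E) = (E + Q) + (-202 + Q)/((2*E)) = (E + Q) + (-202 + Q)*(1/(2*E)) = (E + Q) + (-202 + Q)/(2*E) = E + Q + (-202 + Q)/(2*E))
(-45995 + s(100, 146))/(f(-150) + 41455) = (-45995 + (-101 + (½)*100 + 146*(146 + 100))/146)/(-½/(-150) + 41455) = (-45995 + (-101 + 50 + 146*246)/146)/(-½*(-1/150) + 41455) = (-45995 + (-101 + 50 + 35916)/146)/(1/300 + 41455) = (-45995 + (1/146)*35865)/(12436501/300) = (-45995 + 35865/146)*(300/12436501) = -6679405/146*300/12436501 = -1001910750/907864573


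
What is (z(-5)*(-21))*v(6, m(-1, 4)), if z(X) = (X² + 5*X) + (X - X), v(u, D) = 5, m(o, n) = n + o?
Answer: 0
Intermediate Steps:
z(X) = X² + 5*X (z(X) = (X² + 5*X) + 0 = X² + 5*X)
(z(-5)*(-21))*v(6, m(-1, 4)) = (-5*(5 - 5)*(-21))*5 = (-5*0*(-21))*5 = (0*(-21))*5 = 0*5 = 0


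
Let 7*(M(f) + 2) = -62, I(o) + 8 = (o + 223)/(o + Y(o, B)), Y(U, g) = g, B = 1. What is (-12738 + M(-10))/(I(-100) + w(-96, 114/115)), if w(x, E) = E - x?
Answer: -338673390/2331049 ≈ -145.29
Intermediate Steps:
I(o) = -8 + (223 + o)/(1 + o) (I(o) = -8 + (o + 223)/(o + 1) = -8 + (223 + o)/(1 + o))
M(f) = -76/7 (M(f) = -2 + (1/7)*(-62) = -2 - 62/7 = -76/7)
(-12738 + M(-10))/(I(-100) + w(-96, 114/115)) = (-12738 - 76/7)/((215 - 7*(-100))/(1 - 100) + (114/115 - 1*(-96))) = -89242/(7*((215 + 700)/(-99) + (114*(1/115) + 96))) = -89242/(7*(-1/99*915 + (114/115 + 96))) = -89242/(7*(-305/33 + 11154/115)) = -89242/(7*333007/3795) = -89242/7*3795/333007 = -338673390/2331049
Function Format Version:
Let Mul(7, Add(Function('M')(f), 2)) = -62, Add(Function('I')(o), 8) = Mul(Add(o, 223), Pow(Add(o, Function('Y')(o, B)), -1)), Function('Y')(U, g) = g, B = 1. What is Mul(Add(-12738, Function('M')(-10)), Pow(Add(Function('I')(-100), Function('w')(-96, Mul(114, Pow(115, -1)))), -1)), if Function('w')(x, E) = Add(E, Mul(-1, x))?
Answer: Rational(-338673390, 2331049) ≈ -145.29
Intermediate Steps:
Function('I')(o) = Add(-8, Mul(Pow(Add(1, o), -1), Add(223, o))) (Function('I')(o) = Add(-8, Mul(Add(o, 223), Pow(Add(o, 1), -1))) = Add(-8, Mul(Add(223, o), Pow(Add(1, o), -1))) = Add(-8, Mul(Pow(Add(1, o), -1), Add(223, o))))
Function('M')(f) = Rational(-76, 7) (Function('M')(f) = Add(-2, Mul(Rational(1, 7), -62)) = Add(-2, Rational(-62, 7)) = Rational(-76, 7))
Mul(Add(-12738, Function('M')(-10)), Pow(Add(Function('I')(-100), Function('w')(-96, Mul(114, Pow(115, -1)))), -1)) = Mul(Add(-12738, Rational(-76, 7)), Pow(Add(Mul(Pow(Add(1, -100), -1), Add(215, Mul(-7, -100))), Add(Mul(114, Pow(115, -1)), Mul(-1, -96))), -1)) = Mul(Rational(-89242, 7), Pow(Add(Mul(Pow(-99, -1), Add(215, 700)), Add(Mul(114, Rational(1, 115)), 96)), -1)) = Mul(Rational(-89242, 7), Pow(Add(Mul(Rational(-1, 99), 915), Add(Rational(114, 115), 96)), -1)) = Mul(Rational(-89242, 7), Pow(Add(Rational(-305, 33), Rational(11154, 115)), -1)) = Mul(Rational(-89242, 7), Pow(Rational(333007, 3795), -1)) = Mul(Rational(-89242, 7), Rational(3795, 333007)) = Rational(-338673390, 2331049)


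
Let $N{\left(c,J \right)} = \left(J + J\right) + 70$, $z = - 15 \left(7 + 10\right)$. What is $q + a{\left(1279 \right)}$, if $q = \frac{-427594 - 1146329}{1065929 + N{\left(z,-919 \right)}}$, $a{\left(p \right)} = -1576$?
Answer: $- \frac{1678691659}{1064161} \approx -1577.5$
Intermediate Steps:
$z = -255$ ($z = \left(-15\right) 17 = -255$)
$N{\left(c,J \right)} = 70 + 2 J$ ($N{\left(c,J \right)} = 2 J + 70 = 70 + 2 J$)
$q = - \frac{1573923}{1064161}$ ($q = \frac{-427594 - 1146329}{1065929 + \left(70 + 2 \left(-919\right)\right)} = - \frac{1573923}{1065929 + \left(70 - 1838\right)} = - \frac{1573923}{1065929 - 1768} = - \frac{1573923}{1064161} \approx -1.479$)
$q + a{\left(1279 \right)} = - \frac{1573923}{1064161} - 1576 = - \frac{1678691659}{1064161}$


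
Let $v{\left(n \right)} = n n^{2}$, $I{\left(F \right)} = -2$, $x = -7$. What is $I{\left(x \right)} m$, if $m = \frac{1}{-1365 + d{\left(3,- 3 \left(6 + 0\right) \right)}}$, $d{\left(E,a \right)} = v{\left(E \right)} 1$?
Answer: $\frac{1}{669} \approx 0.0014948$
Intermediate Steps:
$v{\left(n \right)} = n^{3}$
$d{\left(E,a \right)} = E^{3}$ ($d{\left(E,a \right)} = E^{3} \cdot 1 = E^{3}$)
$m = - \frac{1}{1338}$ ($m = \frac{1}{-1365 + 3^{3}} = \frac{1}{-1365 + 27} = \frac{1}{-1338} = - \frac{1}{1338} \approx -0.00074738$)
$I{\left(x \right)} m = \left(-2\right) \left(- \frac{1}{1338}\right) = \frac{1}{669}$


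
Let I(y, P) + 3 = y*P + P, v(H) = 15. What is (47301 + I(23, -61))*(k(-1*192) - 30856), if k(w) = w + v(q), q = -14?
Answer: -1422366522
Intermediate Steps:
k(w) = 15 + w (k(w) = w + 15 = 15 + w)
I(y, P) = -3 + P + P*y (I(y, P) = -3 + (y*P + P) = -3 + (P*y + P) = -3 + (P + P*y) = -3 + P + P*y)
(47301 + I(23, -61))*(k(-1*192) - 30856) = (47301 + (-3 - 61 - 61*23))*((15 - 1*192) - 30856) = (47301 + (-3 - 61 - 1403))*((15 - 192) - 30856) = (47301 - 1467)*(-177 - 30856) = 45834*(-31033) = -1422366522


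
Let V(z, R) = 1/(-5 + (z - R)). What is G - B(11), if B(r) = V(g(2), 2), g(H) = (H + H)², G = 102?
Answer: 917/9 ≈ 101.89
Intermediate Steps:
g(H) = 4*H² (g(H) = (2*H)² = 4*H²)
V(z, R) = 1/(-5 + z - R)
B(r) = ⅑ (B(r) = 1/(-5 + 4*2² - 1*2) = 1/(-5 + 4*4 - 2) = 1/(-5 + 16 - 2) = 1/9 = ⅑)
G - B(11) = 102 - 1*⅑ = 102 - ⅑ = 917/9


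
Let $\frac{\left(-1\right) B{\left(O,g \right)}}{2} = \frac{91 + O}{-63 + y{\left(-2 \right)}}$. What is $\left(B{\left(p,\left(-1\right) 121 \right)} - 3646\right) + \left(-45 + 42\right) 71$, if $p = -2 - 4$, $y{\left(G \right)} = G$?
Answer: $- \frac{50133}{13} \approx -3856.4$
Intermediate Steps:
$p = -6$ ($p = -2 - 4 = -6$)
$B{\left(O,g \right)} = \frac{14}{5} + \frac{2 O}{65}$ ($B{\left(O,g \right)} = - 2 \frac{91 + O}{-63 - 2} = - 2 \frac{91 + O}{-65} = - 2 \left(91 + O\right) \left(- \frac{1}{65}\right) = - 2 \left(- \frac{7}{5} - \frac{O}{65}\right) = \frac{14}{5} + \frac{2 O}{65}$)
$\left(B{\left(p,\left(-1\right) 121 \right)} - 3646\right) + \left(-45 + 42\right) 71 = \left(\left(\frac{14}{5} + \frac{2}{65} \left(-6\right)\right) - 3646\right) + \left(-45 + 42\right) 71 = \left(\left(\frac{14}{5} - \frac{12}{65}\right) - 3646\right) - 213 = \left(\frac{34}{13} - 3646\right) - 213 = - \frac{47364}{13} - 213 = - \frac{50133}{13}$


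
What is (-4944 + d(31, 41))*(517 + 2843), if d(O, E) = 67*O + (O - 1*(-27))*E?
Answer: -1643040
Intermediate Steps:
d(O, E) = 67*O + E*(27 + O) (d(O, E) = 67*O + (O + 27)*E = 67*O + (27 + O)*E = 67*O + E*(27 + O))
(-4944 + d(31, 41))*(517 + 2843) = (-4944 + (27*41 + 67*31 + 41*31))*(517 + 2843) = (-4944 + (1107 + 2077 + 1271))*3360 = (-4944 + 4455)*3360 = -489*3360 = -1643040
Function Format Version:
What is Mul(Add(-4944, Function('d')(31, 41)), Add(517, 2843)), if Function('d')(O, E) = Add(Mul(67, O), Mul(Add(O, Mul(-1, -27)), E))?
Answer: -1643040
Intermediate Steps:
Function('d')(O, E) = Add(Mul(67, O), Mul(E, Add(27, O))) (Function('d')(O, E) = Add(Mul(67, O), Mul(Add(O, 27), E)) = Add(Mul(67, O), Mul(Add(27, O), E)) = Add(Mul(67, O), Mul(E, Add(27, O))))
Mul(Add(-4944, Function('d')(31, 41)), Add(517, 2843)) = Mul(Add(-4944, Add(Mul(27, 41), Mul(67, 31), Mul(41, 31))), Add(517, 2843)) = Mul(Add(-4944, Add(1107, 2077, 1271)), 3360) = Mul(Add(-4944, 4455), 3360) = Mul(-489, 3360) = -1643040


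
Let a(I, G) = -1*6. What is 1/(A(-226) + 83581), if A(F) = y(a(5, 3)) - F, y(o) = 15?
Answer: 1/83822 ≈ 1.1930e-5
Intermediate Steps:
a(I, G) = -6
A(F) = 15 - F
1/(A(-226) + 83581) = 1/((15 - 1*(-226)) + 83581) = 1/((15 + 226) + 83581) = 1/(241 + 83581) = 1/83822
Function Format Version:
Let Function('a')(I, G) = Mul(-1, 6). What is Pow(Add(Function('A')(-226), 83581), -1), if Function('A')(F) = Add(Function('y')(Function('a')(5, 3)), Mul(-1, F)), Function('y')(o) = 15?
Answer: Rational(1, 83822) ≈ 1.1930e-5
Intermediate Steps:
Function('a')(I, G) = -6
Function('A')(F) = Add(15, Mul(-1, F))
Pow(Add(Function('A')(-226), 83581), -1) = Pow(Add(Add(15, Mul(-1, -226)), 83581), -1) = Pow(Add(Add(15, 226), 83581), -1) = Pow(Add(241, 83581), -1) = Pow(83822, -1) = Rational(1, 83822)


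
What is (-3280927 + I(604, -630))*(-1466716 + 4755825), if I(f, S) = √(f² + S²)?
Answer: -10791326524043 + 6578218*√190429 ≈ -1.0788e+13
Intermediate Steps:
I(f, S) = √(S² + f²)
(-3280927 + I(604, -630))*(-1466716 + 4755825) = (-3280927 + √((-630)² + 604²))*(-1466716 + 4755825) = (-3280927 + √(396900 + 364816))*3289109 = (-3280927 + √761716)*3289109 = (-3280927 + 2*√190429)*3289109 = -10791326524043 + 6578218*√190429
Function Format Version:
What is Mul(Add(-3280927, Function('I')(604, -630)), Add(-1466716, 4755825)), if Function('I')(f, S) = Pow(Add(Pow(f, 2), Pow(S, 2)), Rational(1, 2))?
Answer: Add(-10791326524043, Mul(6578218, Pow(190429, Rational(1, 2)))) ≈ -1.0788e+13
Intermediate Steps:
Function('I')(f, S) = Pow(Add(Pow(S, 2), Pow(f, 2)), Rational(1, 2))
Mul(Add(-3280927, Function('I')(604, -630)), Add(-1466716, 4755825)) = Mul(Add(-3280927, Pow(Add(Pow(-630, 2), Pow(604, 2)), Rational(1, 2))), Add(-1466716, 4755825)) = Mul(Add(-3280927, Pow(Add(396900, 364816), Rational(1, 2))), 3289109) = Mul(Add(-3280927, Pow(761716, Rational(1, 2))), 3289109) = Mul(Add(-3280927, Mul(2, Pow(190429, Rational(1, 2)))), 3289109) = Add(-10791326524043, Mul(6578218, Pow(190429, Rational(1, 2))))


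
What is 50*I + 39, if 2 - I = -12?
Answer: 739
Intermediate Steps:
I = 14 (I = 2 - 1*(-12) = 2 + 12 = 14)
50*I + 39 = 50*14 + 39 = 700 + 39 = 739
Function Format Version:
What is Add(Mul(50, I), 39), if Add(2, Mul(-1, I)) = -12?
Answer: 739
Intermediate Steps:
I = 14 (I = Add(2, Mul(-1, -12)) = Add(2, 12) = 14)
Add(Mul(50, I), 39) = Add(Mul(50, 14), 39) = Add(700, 39) = 739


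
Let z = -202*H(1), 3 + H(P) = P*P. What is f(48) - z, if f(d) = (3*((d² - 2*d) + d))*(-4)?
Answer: -27476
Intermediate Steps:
f(d) = -12*d² + 12*d (f(d) = (3*(d² - d))*(-4) = (-3*d + 3*d²)*(-4) = -12*d² + 12*d)
H(P) = -3 + P² (H(P) = -3 + P*P = -3 + P²)
z = 404 (z = -202*(-3 + 1²) = -202*(-3 + 1) = -202*(-2) = 404)
f(48) - z = 12*48*(1 - 1*48) - 1*404 = 12*48*(1 - 48) - 404 = 12*48*(-47) - 404 = -27072 - 404 = -27476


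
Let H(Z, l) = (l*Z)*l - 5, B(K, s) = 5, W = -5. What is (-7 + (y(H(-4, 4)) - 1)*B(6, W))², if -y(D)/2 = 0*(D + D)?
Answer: 144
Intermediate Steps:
H(Z, l) = -5 + Z*l² (H(Z, l) = (Z*l)*l - 5 = Z*l² - 5 = -5 + Z*l²)
y(D) = 0 (y(D) = -0*(D + D) = -0*2*D = -2*0 = 0)
(-7 + (y(H(-4, 4)) - 1)*B(6, W))² = (-7 + (0 - 1)*5)² = (-7 - 1*5)² = (-7 - 5)² = (-12)² = 144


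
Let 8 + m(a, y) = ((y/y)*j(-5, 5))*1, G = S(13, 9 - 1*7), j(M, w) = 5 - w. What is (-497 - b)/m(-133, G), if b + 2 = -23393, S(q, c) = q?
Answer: -11449/4 ≈ -2862.3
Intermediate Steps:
G = 13
m(a, y) = -8 (m(a, y) = -8 + ((y/y)*(5 - 1*5))*1 = -8 + (1*(5 - 5))*1 = -8 + (1*0)*1 = -8 + 0*1 = -8 + 0 = -8)
b = -23395 (b = -2 - 23393 = -23395)
(-497 - b)/m(-133, G) = (-497 - 1*(-23395))/(-8) = (-497 + 23395)*(-⅛) = 22898*(-⅛) = -11449/4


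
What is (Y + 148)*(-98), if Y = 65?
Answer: -20874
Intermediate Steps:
(Y + 148)*(-98) = (65 + 148)*(-98) = 213*(-98) = -20874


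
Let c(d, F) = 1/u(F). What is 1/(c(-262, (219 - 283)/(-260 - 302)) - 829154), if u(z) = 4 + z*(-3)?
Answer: -1028/852370031 ≈ -1.2060e-6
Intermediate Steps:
u(z) = 4 - 3*z
c(d, F) = 1/(4 - 3*F)
1/(c(-262, (219 - 283)/(-260 - 302)) - 829154) = 1/(-1/(-4 + 3*((219 - 283)/(-260 - 302))) - 829154) = 1/(-1/(-4 + 3*(-64/(-562))) - 829154) = 1/(-1/(-4 + 3*(-64*(-1/562))) - 829154) = 1/(-1/(-4 + 3*(32/281)) - 829154) = 1/(-1/(-4 + 96/281) - 829154) = 1/(-1/(-1028/281) - 829154) = 1/(-1*(-281/1028) - 829154) = 1/(281/1028 - 829154) = 1/(-852370031/1028) = -1028/852370031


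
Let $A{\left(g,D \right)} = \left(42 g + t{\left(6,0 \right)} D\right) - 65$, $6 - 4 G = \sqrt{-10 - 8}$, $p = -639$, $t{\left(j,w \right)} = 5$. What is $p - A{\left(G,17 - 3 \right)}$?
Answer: $-707 + \frac{63 i \sqrt{2}}{2} \approx -707.0 + 44.548 i$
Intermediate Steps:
$G = \frac{3}{2} - \frac{3 i \sqrt{2}}{4}$ ($G = \frac{3}{2} - \frac{\sqrt{-10 - 8}}{4} = \frac{3}{2} - \frac{\sqrt{-18}}{4} = \frac{3}{2} - \frac{3 i \sqrt{2}}{4} \approx 1.5 - 1.0607 i$)
$A{\left(g,D \right)} = -65 + 5 D + 42 g$ ($A{\left(g,D \right)} = \left(42 g + 5 D\right) - 65 = \left(5 D + 42 g\right) - 65 = -65 + 5 D + 42 g$)
$p - A{\left(G,17 - 3 \right)} = -639 - \left(-65 + 5 \left(17 - 3\right) + 42 \left(\frac{3}{2} - \frac{3 i \sqrt{2}}{4}\right)\right) = -639 - \left(-65 + 5 \left(17 - 3\right) + \left(63 - \frac{63 i \sqrt{2}}{2}\right)\right) = -639 - \left(-65 + 5 \cdot 14 + \left(63 - \frac{63 i \sqrt{2}}{2}\right)\right) = -639 - \left(-65 + 70 + \left(63 - \frac{63 i \sqrt{2}}{2}\right)\right) = -639 - \left(68 - \frac{63 i \sqrt{2}}{2}\right) = -707 + \frac{63 i \sqrt{2}}{2}$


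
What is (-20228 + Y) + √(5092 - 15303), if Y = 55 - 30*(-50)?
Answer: -18673 + I*√10211 ≈ -18673.0 + 101.05*I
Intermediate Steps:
Y = 1555 (Y = 55 + 1500 = 1555)
(-20228 + Y) + √(5092 - 15303) = (-20228 + 1555) + √(5092 - 15303) = -18673 + √(-10211) = -18673 + I*√10211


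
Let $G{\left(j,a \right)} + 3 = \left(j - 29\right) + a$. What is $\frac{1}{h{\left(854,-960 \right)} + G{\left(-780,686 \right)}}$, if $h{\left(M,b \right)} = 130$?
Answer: $\frac{1}{4} \approx 0.25$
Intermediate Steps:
$G{\left(j,a \right)} = -32 + a + j$ ($G{\left(j,a \right)} = -3 + \left(\left(j - 29\right) + a\right) = -3 + \left(\left(-29 + j\right) + a\right) = -3 + \left(-29 + a + j\right) = -32 + a + j$)
$\frac{1}{h{\left(854,-960 \right)} + G{\left(-780,686 \right)}} = \frac{1}{130 - 126} = \frac{1}{4}$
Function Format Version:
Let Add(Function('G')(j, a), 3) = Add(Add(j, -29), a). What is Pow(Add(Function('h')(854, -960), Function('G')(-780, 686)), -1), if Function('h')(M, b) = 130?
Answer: Rational(1, 4) ≈ 0.25000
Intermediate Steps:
Function('G')(j, a) = Add(-32, a, j) (Function('G')(j, a) = Add(-3, Add(Add(j, -29), a)) = Add(-3, Add(Add(-29, j), a)) = Add(-3, Add(-29, a, j)) = Add(-32, a, j))
Pow(Add(Function('h')(854, -960), Function('G')(-780, 686)), -1) = Pow(Add(130, Add(-32, 686, -780)), -1) = Pow(Add(130, -126), -1) = Pow(4, -1) = Rational(1, 4)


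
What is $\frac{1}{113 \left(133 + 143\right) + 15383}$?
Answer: $\frac{1}{46571} \approx 2.1473 \cdot 10^{-5}$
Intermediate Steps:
$\frac{1}{113 \left(133 + 143\right) + 15383} = \frac{1}{113 \cdot 276 + 15383} = \frac{1}{31188 + 15383} = \frac{1}{46571}$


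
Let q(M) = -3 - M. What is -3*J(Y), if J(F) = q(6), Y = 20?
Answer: 27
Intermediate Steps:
J(F) = -9 (J(F) = -3 - 1*6 = -3 - 6 = -9)
-3*J(Y) = -3*(-9) = 27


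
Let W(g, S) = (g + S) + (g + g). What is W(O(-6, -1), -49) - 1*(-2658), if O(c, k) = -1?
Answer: 2606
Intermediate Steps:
W(g, S) = S + 3*g (W(g, S) = (S + g) + 2*g = S + 3*g)
W(O(-6, -1), -49) - 1*(-2658) = (-49 + 3*(-1)) - 1*(-2658) = (-49 - 3) + 2658 = -52 + 2658 = 2606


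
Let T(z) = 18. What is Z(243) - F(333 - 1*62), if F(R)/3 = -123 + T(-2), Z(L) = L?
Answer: 558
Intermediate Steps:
F(R) = -315 (F(R) = 3*(-123 + 18) = 3*(-105) = -315)
Z(243) - F(333 - 1*62) = 243 - 1*(-315) = 243 + 315 = 558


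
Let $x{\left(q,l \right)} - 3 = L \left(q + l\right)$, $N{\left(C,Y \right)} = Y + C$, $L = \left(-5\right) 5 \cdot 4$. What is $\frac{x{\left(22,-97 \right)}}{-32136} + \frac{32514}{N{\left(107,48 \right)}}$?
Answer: $\frac{347902313}{1660360} \approx 209.53$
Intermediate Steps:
$L = -100$ ($L = \left(-25\right) 4 = -100$)
$N{\left(C,Y \right)} = C + Y$
$x{\left(q,l \right)} = 3 - 100 l - 100 q$ ($x{\left(q,l \right)} = 3 - 100 \left(q + l\right) = 3 - 100 \left(l + q\right) = 3 - \left(100 l + 100 q\right) = 3 - 100 l - 100 q$)
$\frac{x{\left(22,-97 \right)}}{-32136} + \frac{32514}{N{\left(107,48 \right)}} = \frac{3 - -9700 - 2200}{-32136} + \frac{32514}{107 + 48} = \left(3 + 9700 - 2200\right) \left(- \frac{1}{32136}\right) + \frac{32514}{155} = 7503 \left(- \frac{1}{32136}\right) + 32514 \cdot \frac{1}{155} = - \frac{2501}{10712} + \frac{32514}{155} = \frac{347902313}{1660360}$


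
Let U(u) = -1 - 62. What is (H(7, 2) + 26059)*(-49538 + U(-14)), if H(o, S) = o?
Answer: -1292899666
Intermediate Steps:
U(u) = -63
(H(7, 2) + 26059)*(-49538 + U(-14)) = (7 + 26059)*(-49538 - 63) = 26066*(-49601) = -1292899666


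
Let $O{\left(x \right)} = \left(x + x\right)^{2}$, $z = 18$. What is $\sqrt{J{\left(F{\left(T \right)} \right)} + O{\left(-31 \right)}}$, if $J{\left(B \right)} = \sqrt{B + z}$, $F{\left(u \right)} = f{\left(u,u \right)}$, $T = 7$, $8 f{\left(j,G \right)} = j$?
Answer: $\frac{\sqrt{15376 + \sqrt{302}}}{2} \approx 62.035$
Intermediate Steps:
$f{\left(j,G \right)} = \frac{j}{8}$
$O{\left(x \right)} = 4 x^{2}$ ($O{\left(x \right)} = \left(2 x\right)^{2} = 4 x^{2}$)
$F{\left(u \right)} = \frac{u}{8}$
$J{\left(B \right)} = \sqrt{18 + B}$ ($J{\left(B \right)} = \sqrt{B + 18} = \sqrt{18 + B}$)
$\sqrt{J{\left(F{\left(T \right)} \right)} + O{\left(-31 \right)}} = \sqrt{\sqrt{18 + \frac{1}{8} \cdot 7} + 4 \left(-31\right)^{2}} = \sqrt{\sqrt{18 + \frac{7}{8}} + 4 \cdot 961} = \sqrt{\sqrt{\frac{151}{8}} + 3844} = \sqrt{\frac{\sqrt{302}}{4} + 3844} = \sqrt{3844 + \frac{\sqrt{302}}{4}}$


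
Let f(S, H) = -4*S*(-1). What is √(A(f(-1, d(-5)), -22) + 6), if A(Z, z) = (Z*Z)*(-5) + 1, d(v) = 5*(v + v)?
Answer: I*√73 ≈ 8.544*I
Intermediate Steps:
d(v) = 10*v (d(v) = 5*(2*v) = 10*v)
f(S, H) = 4*S
A(Z, z) = 1 - 5*Z² (A(Z, z) = Z²*(-5) + 1 = -5*Z² + 1 = 1 - 5*Z²)
√(A(f(-1, d(-5)), -22) + 6) = √((1 - 5*(4*(-1))²) + 6) = √((1 - 5*(-4)²) + 6) = √((1 - 5*16) + 6) = √((1 - 80) + 6) = √(-79 + 6) = √(-73) = I*√73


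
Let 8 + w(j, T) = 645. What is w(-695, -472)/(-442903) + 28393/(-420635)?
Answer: -12843289374/186300503405 ≈ -0.068939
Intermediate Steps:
w(j, T) = 637 (w(j, T) = -8 + 645 = 637)
w(-695, -472)/(-442903) + 28393/(-420635) = 637/(-442903) + 28393/(-420635) = 637*(-1/442903) + 28393*(-1/420635) = -637/442903 - 28393/420635 = -12843289374/186300503405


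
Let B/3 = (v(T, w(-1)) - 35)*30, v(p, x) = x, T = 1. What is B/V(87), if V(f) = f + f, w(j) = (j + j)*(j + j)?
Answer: -465/29 ≈ -16.034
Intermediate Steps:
w(j) = 4*j² (w(j) = (2*j)*(2*j) = 4*j²)
V(f) = 2*f
B = -2790 (B = 3*((4*(-1)² - 35)*30) = 3*((4*1 - 35)*30) = 3*((4 - 35)*30) = 3*(-31*30) = 3*(-930) = -2790)
B/V(87) = -2790/(2*87) = -2790/174 = -2790*1/174 = -465/29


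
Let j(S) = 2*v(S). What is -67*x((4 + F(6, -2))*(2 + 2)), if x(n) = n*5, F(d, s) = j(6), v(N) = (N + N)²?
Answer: -391280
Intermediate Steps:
v(N) = 4*N² (v(N) = (2*N)² = 4*N²)
j(S) = 8*S² (j(S) = 2*(4*S²) = 8*S²)
F(d, s) = 288 (F(d, s) = 8*6² = 8*36 = 288)
x(n) = 5*n
-67*x((4 + F(6, -2))*(2 + 2)) = -335*(4 + 288)*(2 + 2) = -335*292*4 = -335*1168 = -67*5840 = -391280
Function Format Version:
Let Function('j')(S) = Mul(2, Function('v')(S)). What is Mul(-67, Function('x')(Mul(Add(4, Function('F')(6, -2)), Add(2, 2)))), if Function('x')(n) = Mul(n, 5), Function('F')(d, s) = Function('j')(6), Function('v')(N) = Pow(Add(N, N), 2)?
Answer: -391280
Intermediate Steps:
Function('v')(N) = Mul(4, Pow(N, 2)) (Function('v')(N) = Pow(Mul(2, N), 2) = Mul(4, Pow(N, 2)))
Function('j')(S) = Mul(8, Pow(S, 2)) (Function('j')(S) = Mul(2, Mul(4, Pow(S, 2))) = Mul(8, Pow(S, 2)))
Function('F')(d, s) = 288 (Function('F')(d, s) = Mul(8, Pow(6, 2)) = Mul(8, 36) = 288)
Function('x')(n) = Mul(5, n)
Mul(-67, Function('x')(Mul(Add(4, Function('F')(6, -2)), Add(2, 2)))) = Mul(-67, Mul(5, Mul(Add(4, 288), Add(2, 2)))) = Mul(-67, Mul(5, Mul(292, 4))) = Mul(-67, Mul(5, 1168)) = Mul(-67, 5840) = -391280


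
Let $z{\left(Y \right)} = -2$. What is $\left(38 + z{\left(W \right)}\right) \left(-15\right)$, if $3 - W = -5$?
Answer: $-540$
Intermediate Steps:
$W = 8$ ($W = 3 - -5 = 3 + 5 = 8$)
$\left(38 + z{\left(W \right)}\right) \left(-15\right) = \left(38 - 2\right) \left(-15\right) = 36 \left(-15\right) = -540$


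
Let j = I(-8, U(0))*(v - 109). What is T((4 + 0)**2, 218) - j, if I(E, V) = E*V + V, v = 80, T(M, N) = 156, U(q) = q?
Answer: 156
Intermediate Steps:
I(E, V) = V + E*V
j = 0 (j = (0*(1 - 8))*(80 - 109) = (0*(-7))*(-29) = 0*(-29) = 0)
T((4 + 0)**2, 218) - j = 156 - 1*0 = 156 + 0 = 156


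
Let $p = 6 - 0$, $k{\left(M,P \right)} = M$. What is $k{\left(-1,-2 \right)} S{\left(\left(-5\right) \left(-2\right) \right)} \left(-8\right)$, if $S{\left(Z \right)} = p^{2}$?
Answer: $288$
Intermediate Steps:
$p = 6$ ($p = 6 + 0 = 6$)
$S{\left(Z \right)} = 36$ ($S{\left(Z \right)} = 6^{2} = 36$)
$k{\left(-1,-2 \right)} S{\left(\left(-5\right) \left(-2\right) \right)} \left(-8\right) = \left(-1\right) 36 \left(-8\right) = \left(-36\right) \left(-8\right) = 288$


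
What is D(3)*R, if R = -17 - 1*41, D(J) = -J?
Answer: 174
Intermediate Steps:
R = -58 (R = -17 - 41 = -58)
D(3)*R = -1*3*(-58) = -3*(-58) = 174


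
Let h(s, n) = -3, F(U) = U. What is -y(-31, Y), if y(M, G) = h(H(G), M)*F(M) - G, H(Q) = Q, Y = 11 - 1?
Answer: -83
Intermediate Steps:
Y = 10
y(M, G) = -G - 3*M (y(M, G) = -3*M - G = -G - 3*M)
-y(-31, Y) = -(-1*10 - 3*(-31)) = -(-10 + 93) = -1*83 = -83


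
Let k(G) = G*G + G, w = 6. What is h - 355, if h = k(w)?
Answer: -313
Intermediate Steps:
k(G) = G + G² (k(G) = G² + G = G + G²)
h = 42 (h = 6*(1 + 6) = 6*7 = 42)
h - 355 = 42 - 355 = -313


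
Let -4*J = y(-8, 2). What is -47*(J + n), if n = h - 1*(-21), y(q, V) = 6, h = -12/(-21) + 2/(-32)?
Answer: -105327/112 ≈ -940.42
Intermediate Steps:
h = 57/112 (h = -12*(-1/21) + 2*(-1/32) = 4/7 - 1/16 = 57/112 ≈ 0.50893)
n = 2409/112 (n = 57/112 - 1*(-21) = 57/112 + 21 = 2409/112 ≈ 21.509)
J = -3/2 (J = -¼*6 = -3/2 ≈ -1.5000)
-47*(J + n) = -47*(-3/2 + 2409/112) = -47*2241/112 = -105327/112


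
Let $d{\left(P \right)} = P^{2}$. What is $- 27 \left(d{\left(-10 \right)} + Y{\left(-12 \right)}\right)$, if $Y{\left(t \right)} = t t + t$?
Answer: $-6264$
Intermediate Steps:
$Y{\left(t \right)} = t + t^{2}$ ($Y{\left(t \right)} = t^{2} + t = t + t^{2}$)
$- 27 \left(d{\left(-10 \right)} + Y{\left(-12 \right)}\right) = - 27 \left(\left(-10\right)^{2} - 12 \left(1 - 12\right)\right) = - 27 \left(100 - -132\right) = - 27 \left(100 + 132\right) = \left(-27\right) 232 = -6264$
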